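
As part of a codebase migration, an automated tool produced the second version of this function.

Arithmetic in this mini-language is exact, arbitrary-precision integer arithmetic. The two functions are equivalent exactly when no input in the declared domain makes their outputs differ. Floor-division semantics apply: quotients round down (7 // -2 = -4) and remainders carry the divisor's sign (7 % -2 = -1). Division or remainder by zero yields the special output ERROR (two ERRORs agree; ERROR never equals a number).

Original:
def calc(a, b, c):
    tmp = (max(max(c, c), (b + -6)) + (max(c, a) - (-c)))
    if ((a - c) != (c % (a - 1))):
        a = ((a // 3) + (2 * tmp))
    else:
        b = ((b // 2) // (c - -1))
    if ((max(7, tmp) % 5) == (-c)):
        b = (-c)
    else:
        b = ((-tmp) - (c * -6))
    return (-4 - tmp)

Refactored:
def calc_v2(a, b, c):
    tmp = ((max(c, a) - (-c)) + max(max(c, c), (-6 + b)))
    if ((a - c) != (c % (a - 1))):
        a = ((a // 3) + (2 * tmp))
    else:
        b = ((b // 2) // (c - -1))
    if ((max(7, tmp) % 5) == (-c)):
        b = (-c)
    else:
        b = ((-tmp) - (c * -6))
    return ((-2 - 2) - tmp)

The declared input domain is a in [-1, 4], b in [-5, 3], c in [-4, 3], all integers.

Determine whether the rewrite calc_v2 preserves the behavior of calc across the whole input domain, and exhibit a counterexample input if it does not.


The two are interchangeable: constant usage differs, and arithmetic usage differs, and every declared input agrees.
One worked example (a=0, b=-2, c=-4) — calc: tmp=-8, then ((a - c) != (c % (a - 1))) is true, then a=-16, then ((max(7, tmp) % 5) == (-c)) is false, then b=-16, then returns 4; calc_v2: tmp=-8, then ((a - c) != (c % (a - 1))) is true, then a=-16, then ((max(7, tmp) % 5) == (-c)) is false, then b=-16, then returns 4; agreement on 4.
Every one of the 432 inputs gives matching results.
verdict: equivalent


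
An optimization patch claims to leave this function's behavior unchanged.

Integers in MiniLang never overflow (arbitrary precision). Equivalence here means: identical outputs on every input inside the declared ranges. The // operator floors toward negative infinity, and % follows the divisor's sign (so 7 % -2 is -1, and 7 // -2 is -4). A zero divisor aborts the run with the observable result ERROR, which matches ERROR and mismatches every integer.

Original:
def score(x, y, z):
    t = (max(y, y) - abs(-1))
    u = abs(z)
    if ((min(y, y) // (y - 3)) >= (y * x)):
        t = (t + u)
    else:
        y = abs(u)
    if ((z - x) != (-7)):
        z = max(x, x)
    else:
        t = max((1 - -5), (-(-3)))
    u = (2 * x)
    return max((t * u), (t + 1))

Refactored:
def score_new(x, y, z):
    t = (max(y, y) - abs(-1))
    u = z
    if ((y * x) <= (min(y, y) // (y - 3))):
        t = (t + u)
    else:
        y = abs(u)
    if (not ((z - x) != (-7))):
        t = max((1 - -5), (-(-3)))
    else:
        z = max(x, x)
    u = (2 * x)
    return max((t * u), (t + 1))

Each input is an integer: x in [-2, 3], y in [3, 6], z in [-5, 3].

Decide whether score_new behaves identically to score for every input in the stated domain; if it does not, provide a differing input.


The rewrite breaks on x=-2, y=4, z=-5, where the results are 9 and 8.
score: t=3, then u=5, then ((min(y, y) // (y - 3)) >= (y * x)) is true, then t=8, then ((z - x) != (-7)) is true, then z=-2, then u=-4, then returns 9
score_new: t=3, then u=-5, then ((y * x) <= (min(y, y) // (y - 3))) is true, then t=-2, then (not ((z - x) != (-7))) is false, then z=-2, then u=-4, then returns 8
verdict: not equivalent; witness: x=-2, y=4, z=-5


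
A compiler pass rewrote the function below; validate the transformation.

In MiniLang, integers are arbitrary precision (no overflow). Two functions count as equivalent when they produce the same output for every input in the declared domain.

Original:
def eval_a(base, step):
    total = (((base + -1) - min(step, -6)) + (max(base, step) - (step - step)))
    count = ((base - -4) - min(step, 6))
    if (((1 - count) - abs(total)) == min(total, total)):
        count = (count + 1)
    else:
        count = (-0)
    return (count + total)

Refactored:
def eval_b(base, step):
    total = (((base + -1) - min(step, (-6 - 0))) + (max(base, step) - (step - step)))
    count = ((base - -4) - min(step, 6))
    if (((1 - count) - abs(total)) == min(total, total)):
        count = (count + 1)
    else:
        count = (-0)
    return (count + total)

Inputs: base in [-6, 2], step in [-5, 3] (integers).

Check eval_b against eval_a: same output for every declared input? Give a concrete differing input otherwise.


Behavior is preserved: although arithmetic usage differs; also constant usage differs, the outputs never diverge.
Spot check at base=0, step=2 — eval_a: total=7, then count=2, then (((1 - count) - abs(total)) == min(total, total)) is false, then count=0, then returns 7. eval_b: total=7, then count=2, then (((1 - count) - abs(total)) == min(total, total)) is false, then count=0, then returns 7. Both give 7.
Every one of the 81 inputs gives matching results.
verdict: equivalent


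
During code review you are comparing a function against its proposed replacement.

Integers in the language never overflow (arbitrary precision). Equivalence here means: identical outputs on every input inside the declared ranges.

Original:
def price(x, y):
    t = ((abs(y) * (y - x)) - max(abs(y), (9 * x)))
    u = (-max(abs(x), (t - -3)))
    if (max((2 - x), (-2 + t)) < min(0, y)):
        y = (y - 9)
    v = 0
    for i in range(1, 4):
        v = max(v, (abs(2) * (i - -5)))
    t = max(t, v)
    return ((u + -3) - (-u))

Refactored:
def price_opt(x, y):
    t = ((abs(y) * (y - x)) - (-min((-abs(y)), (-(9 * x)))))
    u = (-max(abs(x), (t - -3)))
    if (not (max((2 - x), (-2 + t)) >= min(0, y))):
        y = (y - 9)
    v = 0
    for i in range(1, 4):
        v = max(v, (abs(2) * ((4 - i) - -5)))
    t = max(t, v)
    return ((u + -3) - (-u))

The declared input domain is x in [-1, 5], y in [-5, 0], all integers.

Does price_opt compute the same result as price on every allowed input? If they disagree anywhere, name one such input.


Reading the diff, among the changes: comparison usage differs, and boolean connective usage differs, and arithmetic usage differs, and min/max/abs usage differs, and constant usage differs.
Tracing x=5, y=-5: price: t := -95 | u := -5 | (max((2 - x), (-2 + t)) < min(0, y)): false | v := 0 | iter i=1: | v := 12 | iter i=2: | v := 14 | iter i=3: | v := 16 | t := 16 | result -13 | price_opt: t := -95 | u := -5 | (not (max((2 - x), (-2 + t)) >= min(0, y))): false | v := 0 | iter i=1: | v := 16 | iter i=2: | v := 16 | iter i=3: | v := 16 | t := 16 | result -13 — matching result -13.
An exhaustive pass over the 42 declared inputs shows identical outputs.
verdict: equivalent


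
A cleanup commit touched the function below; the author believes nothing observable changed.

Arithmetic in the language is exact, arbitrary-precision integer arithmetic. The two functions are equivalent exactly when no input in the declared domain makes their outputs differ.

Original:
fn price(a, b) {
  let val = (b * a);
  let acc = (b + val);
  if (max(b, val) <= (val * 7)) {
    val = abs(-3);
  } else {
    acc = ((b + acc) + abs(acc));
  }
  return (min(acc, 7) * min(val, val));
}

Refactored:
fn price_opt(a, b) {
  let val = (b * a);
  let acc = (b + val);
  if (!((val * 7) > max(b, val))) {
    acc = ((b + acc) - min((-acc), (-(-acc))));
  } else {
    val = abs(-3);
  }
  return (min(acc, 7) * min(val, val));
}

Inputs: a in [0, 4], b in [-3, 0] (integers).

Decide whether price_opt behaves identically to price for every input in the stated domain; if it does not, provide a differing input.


Not equivalent: a=0, b=-3 separates them (-9 vs 0).
price: val = 0; acc = -3; (max(b, val) <= (val * 7)) -> true; val = 3; return -9
price_opt: val = 0; acc = -3; (!((val * 7) > max(b, val))) -> true; acc = -3; return 0
verdict: not equivalent; witness: a=0, b=-3


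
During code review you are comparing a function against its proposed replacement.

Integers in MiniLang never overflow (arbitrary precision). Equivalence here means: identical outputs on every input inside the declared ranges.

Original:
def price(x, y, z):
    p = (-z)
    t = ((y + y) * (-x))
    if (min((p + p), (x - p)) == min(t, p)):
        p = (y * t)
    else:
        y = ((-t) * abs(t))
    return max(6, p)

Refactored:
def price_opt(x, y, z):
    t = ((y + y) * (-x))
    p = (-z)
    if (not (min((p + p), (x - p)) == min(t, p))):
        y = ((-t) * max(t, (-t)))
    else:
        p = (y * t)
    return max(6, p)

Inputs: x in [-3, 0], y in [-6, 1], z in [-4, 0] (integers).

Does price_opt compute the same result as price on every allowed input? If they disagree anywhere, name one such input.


Reading the diff, among the changes: min/max/abs usage differs; and boolean connective usage differs.
Spot check at x=-3, y=-4, z=-3 — price: p = 3; t = -24; (min((p + p), (x - p)) == min(t, p)) -> false; y = 576; return 6. price_opt: t = -24; p = 3; (not (min((p + p), (x - p)) == min(t, p))) -> true; y = 576; return 6. Both give 6.
Checked all 160 inputs in the declared domain: the outputs agree on every one.
verdict: equivalent


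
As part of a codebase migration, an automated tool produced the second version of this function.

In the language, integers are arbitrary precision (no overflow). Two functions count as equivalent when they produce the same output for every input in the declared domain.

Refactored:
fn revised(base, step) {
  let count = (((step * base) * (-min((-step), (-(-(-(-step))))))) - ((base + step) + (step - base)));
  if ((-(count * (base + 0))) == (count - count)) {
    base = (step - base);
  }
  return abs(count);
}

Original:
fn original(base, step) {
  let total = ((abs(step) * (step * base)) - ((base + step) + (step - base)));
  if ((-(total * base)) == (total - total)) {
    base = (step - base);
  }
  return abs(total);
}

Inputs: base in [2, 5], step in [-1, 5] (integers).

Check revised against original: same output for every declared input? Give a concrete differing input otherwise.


Side by side, the visible changes include: arithmetic usage differs, min/max/abs usage differs, local variable names differ, constant usage differs.
Tracing base=2, step=-1: original: total becomes 0; next ((-(total * base)) == (total - total)) evaluates to true; next base becomes -3; next final value 0 | revised: count becomes 0; next ((-(count * (base + 0))) == (count - count)) evaluates to true; next base becomes -3; next final value 0 — matching result 0.
Every one of the 28 inputs gives matching results.
verdict: equivalent


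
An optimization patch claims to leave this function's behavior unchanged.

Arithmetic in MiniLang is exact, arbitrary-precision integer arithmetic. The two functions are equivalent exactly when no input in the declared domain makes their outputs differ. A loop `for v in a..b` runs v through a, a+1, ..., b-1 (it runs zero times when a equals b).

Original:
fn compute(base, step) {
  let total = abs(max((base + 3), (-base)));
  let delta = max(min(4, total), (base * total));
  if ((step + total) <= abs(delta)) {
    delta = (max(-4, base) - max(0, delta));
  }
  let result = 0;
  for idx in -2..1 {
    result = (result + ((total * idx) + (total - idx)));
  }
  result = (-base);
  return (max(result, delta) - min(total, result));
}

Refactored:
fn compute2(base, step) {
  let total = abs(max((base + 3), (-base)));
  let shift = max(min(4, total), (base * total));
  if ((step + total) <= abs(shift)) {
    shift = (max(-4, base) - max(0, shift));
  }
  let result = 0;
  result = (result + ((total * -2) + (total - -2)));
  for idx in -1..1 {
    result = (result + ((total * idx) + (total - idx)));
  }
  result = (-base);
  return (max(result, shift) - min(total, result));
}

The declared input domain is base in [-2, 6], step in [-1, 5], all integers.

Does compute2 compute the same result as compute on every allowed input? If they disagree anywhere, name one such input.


Side by side, the visible changes include: constant usage differs, plus statement counts differ, plus arithmetic usage differs, plus loop structure differs, plus local variable names differ.
One worked example (base=-1, step=4) — compute: total becomes 2; next delta becomes 2; next ((step + total) <= abs(delta)) evaluates to false; next result becomes 0; next at idx=-2:; next result becomes 0; next at idx=-1:; next result becomes 1; next at idx=0:; next result becomes 3; next result becomes 1; next final value 1; compute2: total becomes 2; next shift becomes 2; next ((step + total) <= abs(shift)) evaluates to false; next result becomes 0; next result becomes 0; next at idx=-1:; next result becomes 1; next at idx=0:; next result becomes 3; next result becomes 1; next final value 1; agreement on 1.
Every one of the 63 inputs gives matching results.
verdict: equivalent


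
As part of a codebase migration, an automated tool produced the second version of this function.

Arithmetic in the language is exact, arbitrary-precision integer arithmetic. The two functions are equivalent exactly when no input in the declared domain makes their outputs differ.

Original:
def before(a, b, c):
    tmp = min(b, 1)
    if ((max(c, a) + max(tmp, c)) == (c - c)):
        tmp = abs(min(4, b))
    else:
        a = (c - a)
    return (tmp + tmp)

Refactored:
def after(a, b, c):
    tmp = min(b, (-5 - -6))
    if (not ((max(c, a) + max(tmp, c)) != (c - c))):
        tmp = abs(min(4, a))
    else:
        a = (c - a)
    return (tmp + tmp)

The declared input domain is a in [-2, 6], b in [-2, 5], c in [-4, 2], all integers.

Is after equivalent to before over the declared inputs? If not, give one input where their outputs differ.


Take a=-2, b=-1, c=0.
before: tmp=-1, then ((max(c, a) + max(tmp, c)) == (c - c)) is true, then tmp=1, then returns 2
after: tmp=-1, then (not ((max(c, a) + max(tmp, c)) != (c - c))) is true, then tmp=2, then returns 4
2 against 4: the behavior changed.
verdict: not equivalent; witness: a=-2, b=-1, c=0


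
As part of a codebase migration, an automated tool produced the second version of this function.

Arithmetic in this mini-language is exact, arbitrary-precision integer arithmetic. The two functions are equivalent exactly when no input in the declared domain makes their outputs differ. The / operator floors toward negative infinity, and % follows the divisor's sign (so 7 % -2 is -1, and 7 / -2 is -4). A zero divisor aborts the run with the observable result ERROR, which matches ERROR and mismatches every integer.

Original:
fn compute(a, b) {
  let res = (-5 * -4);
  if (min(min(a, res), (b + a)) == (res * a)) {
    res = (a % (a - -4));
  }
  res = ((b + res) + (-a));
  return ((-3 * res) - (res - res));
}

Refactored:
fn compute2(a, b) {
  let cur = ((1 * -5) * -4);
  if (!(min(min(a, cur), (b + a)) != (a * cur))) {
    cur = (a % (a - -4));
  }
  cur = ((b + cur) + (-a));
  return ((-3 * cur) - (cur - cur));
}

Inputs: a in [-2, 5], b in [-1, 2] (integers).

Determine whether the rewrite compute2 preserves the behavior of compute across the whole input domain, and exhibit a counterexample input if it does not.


Comparing the listings, the differences include: boolean connective usage differs, arithmetic usage differs, constant usage differs, comparison usage differs, local variable names differ.
Spot check at a=4, b=2 — compute: res := 20 | (min(min(a, res), (b + a)) == (res * a)): false | res := 18 | result -54. compute2: cur := 20 | (!(min(min(a, cur), (b + a)) != (a * cur))): false | cur := 18 | result -54. Both give -54.
Every one of the 32 inputs gives matching results.
verdict: equivalent


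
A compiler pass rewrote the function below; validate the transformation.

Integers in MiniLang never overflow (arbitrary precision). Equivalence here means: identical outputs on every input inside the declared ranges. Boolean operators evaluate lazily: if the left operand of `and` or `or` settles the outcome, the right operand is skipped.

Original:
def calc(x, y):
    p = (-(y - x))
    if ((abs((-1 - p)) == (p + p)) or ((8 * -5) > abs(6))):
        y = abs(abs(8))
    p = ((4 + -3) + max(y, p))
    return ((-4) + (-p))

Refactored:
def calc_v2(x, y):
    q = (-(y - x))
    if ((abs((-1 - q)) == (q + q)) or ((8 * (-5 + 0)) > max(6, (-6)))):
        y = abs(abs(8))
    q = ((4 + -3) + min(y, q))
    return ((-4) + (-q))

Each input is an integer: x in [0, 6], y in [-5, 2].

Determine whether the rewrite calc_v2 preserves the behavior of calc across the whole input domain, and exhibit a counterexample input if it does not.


Take x=0, y=-5.
calc: p = 5; ((abs((-1 - p)) == (p + p)) or ((8 * -5) > abs(6))) -> false; p = 6; return -10
calc_v2: q = 5; ((abs((-1 - q)) == (q + q)) or ((8 * (-5 + 0)) > max(6, (-6)))) -> false; q = -4; return 0
-10 != 0, so the rewrite changes behavior.
verdict: not equivalent; witness: x=0, y=-5


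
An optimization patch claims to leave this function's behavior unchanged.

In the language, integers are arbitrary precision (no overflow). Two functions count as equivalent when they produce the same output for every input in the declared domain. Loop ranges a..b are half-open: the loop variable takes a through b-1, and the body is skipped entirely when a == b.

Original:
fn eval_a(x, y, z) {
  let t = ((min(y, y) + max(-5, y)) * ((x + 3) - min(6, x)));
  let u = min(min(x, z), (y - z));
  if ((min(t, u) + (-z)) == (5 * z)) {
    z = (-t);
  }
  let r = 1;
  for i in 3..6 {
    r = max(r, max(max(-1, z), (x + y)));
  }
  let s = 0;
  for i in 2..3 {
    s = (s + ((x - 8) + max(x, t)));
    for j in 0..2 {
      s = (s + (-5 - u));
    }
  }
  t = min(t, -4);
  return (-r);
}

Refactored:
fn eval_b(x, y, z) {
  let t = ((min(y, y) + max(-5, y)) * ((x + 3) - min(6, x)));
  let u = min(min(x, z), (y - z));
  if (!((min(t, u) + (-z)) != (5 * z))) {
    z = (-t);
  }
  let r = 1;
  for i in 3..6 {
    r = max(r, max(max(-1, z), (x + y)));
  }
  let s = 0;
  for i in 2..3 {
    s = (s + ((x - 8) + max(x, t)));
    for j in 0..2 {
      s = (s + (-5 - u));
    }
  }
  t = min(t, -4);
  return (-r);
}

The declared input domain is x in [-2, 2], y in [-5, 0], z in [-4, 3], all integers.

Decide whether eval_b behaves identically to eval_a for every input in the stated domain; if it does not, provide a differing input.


Differences: comparison usage differs, boolean connective usage differs — yet all 240 inputs agree.
verdict: equivalent


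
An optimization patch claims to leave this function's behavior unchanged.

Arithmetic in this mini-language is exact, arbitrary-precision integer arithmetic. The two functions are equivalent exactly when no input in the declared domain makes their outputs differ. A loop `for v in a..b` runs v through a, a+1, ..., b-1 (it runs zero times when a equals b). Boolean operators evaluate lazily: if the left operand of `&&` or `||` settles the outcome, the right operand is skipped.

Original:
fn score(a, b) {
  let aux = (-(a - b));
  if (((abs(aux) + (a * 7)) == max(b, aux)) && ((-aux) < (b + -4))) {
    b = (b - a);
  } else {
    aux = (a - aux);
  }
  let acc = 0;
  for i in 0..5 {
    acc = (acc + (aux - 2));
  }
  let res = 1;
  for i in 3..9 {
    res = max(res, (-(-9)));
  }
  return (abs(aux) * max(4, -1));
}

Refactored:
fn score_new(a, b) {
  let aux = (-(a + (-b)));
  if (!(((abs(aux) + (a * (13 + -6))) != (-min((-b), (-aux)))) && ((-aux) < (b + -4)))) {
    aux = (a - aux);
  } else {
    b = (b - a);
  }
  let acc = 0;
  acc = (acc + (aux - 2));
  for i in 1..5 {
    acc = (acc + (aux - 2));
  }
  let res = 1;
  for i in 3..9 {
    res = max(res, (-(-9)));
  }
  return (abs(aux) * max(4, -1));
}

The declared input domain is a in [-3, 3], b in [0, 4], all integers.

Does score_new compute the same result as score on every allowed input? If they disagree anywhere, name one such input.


a=-3, b=1 yields 28 from score but 16 from score_new.
verdict: not equivalent; witness: a=-3, b=1


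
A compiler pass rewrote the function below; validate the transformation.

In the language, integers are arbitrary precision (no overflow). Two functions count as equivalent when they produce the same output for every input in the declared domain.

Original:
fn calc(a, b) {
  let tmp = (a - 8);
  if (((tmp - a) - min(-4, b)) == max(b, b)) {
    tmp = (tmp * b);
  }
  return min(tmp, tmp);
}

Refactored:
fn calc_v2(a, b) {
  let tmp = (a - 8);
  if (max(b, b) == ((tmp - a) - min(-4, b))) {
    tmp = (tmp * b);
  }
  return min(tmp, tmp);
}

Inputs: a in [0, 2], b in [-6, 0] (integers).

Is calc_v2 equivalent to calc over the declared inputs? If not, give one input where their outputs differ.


The two are interchangeable: same computation, different form, and every declared input agrees.
Spot check at a=1, b=-3 — calc: tmp = -7; (((tmp - a) - min(-4, b)) == max(b, b)) -> false; return -7. calc_v2: tmp = -7; (max(b, b) == ((tmp - a) - min(-4, b))) -> false; return -7. Both give -7.
Across all 21 domain points the two functions coincide.
verdict: equivalent


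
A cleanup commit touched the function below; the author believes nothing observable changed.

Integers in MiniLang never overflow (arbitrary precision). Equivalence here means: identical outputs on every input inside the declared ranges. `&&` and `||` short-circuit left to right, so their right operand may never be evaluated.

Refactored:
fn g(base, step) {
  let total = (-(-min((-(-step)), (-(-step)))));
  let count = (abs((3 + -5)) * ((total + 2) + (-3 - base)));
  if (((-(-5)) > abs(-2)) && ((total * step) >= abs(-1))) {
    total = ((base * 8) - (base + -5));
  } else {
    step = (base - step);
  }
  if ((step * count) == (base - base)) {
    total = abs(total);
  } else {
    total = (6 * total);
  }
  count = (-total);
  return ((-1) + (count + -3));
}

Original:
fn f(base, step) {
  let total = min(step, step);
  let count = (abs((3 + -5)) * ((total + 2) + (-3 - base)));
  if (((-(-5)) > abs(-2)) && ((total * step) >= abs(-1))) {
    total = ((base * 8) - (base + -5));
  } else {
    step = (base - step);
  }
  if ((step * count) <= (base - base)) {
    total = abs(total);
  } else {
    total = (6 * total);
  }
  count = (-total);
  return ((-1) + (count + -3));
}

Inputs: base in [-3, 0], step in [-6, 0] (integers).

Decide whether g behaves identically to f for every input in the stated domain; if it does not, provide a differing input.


base=-3, step=-1 yields -20 from f but 92 from g.
verdict: not equivalent; witness: base=-3, step=-1


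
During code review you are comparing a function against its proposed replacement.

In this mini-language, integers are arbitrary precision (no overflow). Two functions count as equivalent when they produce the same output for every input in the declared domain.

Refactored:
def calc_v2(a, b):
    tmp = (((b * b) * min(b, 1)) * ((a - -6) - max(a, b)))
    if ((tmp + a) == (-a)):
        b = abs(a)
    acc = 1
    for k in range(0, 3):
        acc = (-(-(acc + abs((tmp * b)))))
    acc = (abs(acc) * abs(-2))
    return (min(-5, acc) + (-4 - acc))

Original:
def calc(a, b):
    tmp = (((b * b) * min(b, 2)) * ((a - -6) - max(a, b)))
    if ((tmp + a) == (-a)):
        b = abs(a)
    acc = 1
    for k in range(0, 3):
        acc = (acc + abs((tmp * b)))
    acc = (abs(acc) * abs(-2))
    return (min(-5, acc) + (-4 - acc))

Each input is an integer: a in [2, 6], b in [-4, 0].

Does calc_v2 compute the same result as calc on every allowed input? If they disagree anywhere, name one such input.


Although `2` became `1`, no input in the stated domain can expose it.
As a probe, take a=3, b=0: calc runs tmp becomes 0; next ((tmp + a) == (-a)) evaluates to false; next acc becomes 1; next at k=0:; next acc becomes 1; next at k=1:; next acc becomes 1; next at k=2:; next acc becomes 1; next acc becomes 2; next final value -11; calc_v2 runs tmp becomes 0; next ((tmp + a) == (-a)) evaluates to false; next acc becomes 1; next at k=0:; next acc becomes 1; next at k=1:; next acc becomes 1; next at k=2:; next acc becomes 1; next acc becomes 2; next final value -11; both end at -11.
Every one of the 25 inputs gives matching results.
verdict: equivalent


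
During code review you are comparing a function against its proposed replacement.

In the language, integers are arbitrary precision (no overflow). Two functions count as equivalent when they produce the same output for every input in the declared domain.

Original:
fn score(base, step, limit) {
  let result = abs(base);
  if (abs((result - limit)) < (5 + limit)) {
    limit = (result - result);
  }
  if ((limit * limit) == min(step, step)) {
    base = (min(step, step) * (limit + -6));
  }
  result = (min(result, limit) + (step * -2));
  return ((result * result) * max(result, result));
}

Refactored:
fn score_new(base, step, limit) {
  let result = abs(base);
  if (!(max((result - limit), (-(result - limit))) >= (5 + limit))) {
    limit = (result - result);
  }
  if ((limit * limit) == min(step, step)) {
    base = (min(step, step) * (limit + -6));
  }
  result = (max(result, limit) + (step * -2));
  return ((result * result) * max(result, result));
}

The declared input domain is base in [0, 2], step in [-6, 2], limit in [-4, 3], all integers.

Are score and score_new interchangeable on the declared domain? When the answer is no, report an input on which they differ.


Not equivalent: base=0, step=-6, limit=-4 separates them (512 vs 1728).
score: result := 0 | (abs((result - limit)) < (5 + limit)): false | ((limit * limit) == min(step, step)): false | result := 8 | result 512
score_new: result := 0 | (!(max((result - limit), (-(result - limit))) >= (5 + limit))): false | ((limit * limit) == min(step, step)): false | result := 12 | result 1728
verdict: not equivalent; witness: base=0, step=-6, limit=-4


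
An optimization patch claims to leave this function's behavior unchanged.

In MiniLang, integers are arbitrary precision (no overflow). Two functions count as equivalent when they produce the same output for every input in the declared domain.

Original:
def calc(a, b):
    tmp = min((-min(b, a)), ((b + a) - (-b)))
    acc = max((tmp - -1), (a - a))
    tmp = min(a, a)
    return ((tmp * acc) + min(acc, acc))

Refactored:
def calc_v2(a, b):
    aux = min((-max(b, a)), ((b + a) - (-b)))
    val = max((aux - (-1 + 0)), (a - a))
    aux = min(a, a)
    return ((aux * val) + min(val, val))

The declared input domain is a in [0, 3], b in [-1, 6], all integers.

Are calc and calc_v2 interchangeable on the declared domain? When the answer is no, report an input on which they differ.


There is a counterexample at a=0, b=1: 1 on one side, 0 on the other.
calc: tmp := 0 | acc := 1 | tmp := 0 | result 1
calc_v2: aux := -1 | val := 0 | aux := 0 | result 0
verdict: not equivalent; witness: a=0, b=1


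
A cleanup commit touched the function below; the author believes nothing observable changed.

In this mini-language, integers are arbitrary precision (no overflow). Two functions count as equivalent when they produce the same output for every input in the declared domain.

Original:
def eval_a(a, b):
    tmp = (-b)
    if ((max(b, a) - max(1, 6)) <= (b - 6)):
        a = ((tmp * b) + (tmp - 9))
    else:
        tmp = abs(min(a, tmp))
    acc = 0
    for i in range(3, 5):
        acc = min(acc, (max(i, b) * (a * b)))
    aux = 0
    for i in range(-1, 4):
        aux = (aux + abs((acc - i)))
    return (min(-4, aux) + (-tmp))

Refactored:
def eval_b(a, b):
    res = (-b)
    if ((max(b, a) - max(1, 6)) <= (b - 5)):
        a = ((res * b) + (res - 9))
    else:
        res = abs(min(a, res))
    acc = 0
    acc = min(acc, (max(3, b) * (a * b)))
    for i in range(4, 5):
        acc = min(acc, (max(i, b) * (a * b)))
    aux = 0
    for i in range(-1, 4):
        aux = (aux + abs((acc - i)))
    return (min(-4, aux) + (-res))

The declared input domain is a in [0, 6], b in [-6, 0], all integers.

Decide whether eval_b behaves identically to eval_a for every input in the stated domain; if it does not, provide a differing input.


Run the pair on a=0, b=-1.
eval_a: tmp := 1 | ((max(b, a) - max(1, 6)) <= (b - 6)): false | tmp := 0 | acc := 0 | iter i=3: | acc := 0 | iter i=4: | acc := 0 | aux := 0 | iter i=-1: | aux := 1 | iter i=0: | aux := 1 | iter i=1: | aux := 2 | iter i=2: | aux := 4 | iter i=3: | aux := 7 | result -4
eval_b: res := 1 | ((max(b, a) - max(1, 6)) <= (b - 5)): true | a := -9 | acc := 0 | acc := 0 | iter i=4: | acc := 0 | aux := 0 | iter i=-1: | aux := 1 | iter i=0: | aux := 1 | iter i=1: | aux := 2 | iter i=2: | aux := 4 | iter i=3: | aux := 7 | result -5
-4 and -5 differ, so these are not the same function on this domain.
verdict: not equivalent; witness: a=0, b=-1


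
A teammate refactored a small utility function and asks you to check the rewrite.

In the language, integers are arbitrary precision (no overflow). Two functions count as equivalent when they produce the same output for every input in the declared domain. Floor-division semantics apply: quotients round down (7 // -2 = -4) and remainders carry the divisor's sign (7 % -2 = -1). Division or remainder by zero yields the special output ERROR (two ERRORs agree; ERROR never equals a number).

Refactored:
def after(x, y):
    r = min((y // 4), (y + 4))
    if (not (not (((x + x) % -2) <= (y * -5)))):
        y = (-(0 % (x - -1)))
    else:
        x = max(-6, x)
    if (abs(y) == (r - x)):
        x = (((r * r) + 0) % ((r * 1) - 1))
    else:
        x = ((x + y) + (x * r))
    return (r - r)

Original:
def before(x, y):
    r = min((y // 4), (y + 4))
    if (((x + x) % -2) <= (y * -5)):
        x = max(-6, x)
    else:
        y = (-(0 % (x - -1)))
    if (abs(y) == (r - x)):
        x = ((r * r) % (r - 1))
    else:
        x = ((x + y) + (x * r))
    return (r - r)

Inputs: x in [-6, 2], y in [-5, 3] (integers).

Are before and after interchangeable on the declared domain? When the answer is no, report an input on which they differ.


These are not equivalent — on x=-1, y=-5 the outputs split (0 vs ERROR).
before: r := -2 | (((x + x) % -2) <= (y * -5)): true | x := -1 | (abs(y) == (r - x)): false | x := -4 | result 0
after: r := -2 | (not (not (((x + x) % -2) <= (y * -5)))): true | divide-by-zero, output ERROR
verdict: not equivalent; witness: x=-1, y=-5


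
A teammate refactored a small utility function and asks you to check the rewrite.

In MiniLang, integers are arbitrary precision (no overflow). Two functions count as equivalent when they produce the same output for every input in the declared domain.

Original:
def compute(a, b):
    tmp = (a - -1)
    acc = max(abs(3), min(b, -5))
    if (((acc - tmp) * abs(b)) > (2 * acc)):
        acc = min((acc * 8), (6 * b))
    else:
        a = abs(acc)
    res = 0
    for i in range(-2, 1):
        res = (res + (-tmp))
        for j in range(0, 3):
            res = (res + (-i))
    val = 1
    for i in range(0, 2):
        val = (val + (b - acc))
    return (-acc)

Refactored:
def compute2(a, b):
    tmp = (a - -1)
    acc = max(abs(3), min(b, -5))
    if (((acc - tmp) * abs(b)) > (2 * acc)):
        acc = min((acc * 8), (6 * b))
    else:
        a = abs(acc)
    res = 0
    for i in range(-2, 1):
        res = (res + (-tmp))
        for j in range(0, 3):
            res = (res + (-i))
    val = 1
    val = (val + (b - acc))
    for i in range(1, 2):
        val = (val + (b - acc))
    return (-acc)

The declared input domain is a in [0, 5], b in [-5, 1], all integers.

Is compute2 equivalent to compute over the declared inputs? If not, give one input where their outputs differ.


Behavior is preserved: although statement counts differ; also loop structure differs; also arithmetic usage differs, the outputs never diverge.
Tracing a=2, b=0: compute: tmp=3, then acc=3, then (((acc - tmp) * abs(b)) > (2 * acc)) is false, then a=3, then res=0, then (i=-2), then res=-3, then (j=0), then res=-1, then (j=1), then res=1, then (j=2), then res=3, then (i=-1), then res=0, then (j=0), then res=1, then (j=1), then res=2, then (j=2), then res=3, then (i=0), then res=0, then (j=0), then res=0, then (j=1), then res=0, then (j=2), then res=0, then val=1, then (i=0), then val=-2, then (i=1), then val=-5, then returns -3 | compute2: tmp=3, then acc=3, then (((acc - tmp) * abs(b)) > (2 * acc)) is false, then a=3, then res=0, then (i=-2), then res=-3, then (j=0), then res=-1, then (j=1), then res=1, then (j=2), then res=3, then (i=-1), then res=0, then (j=0), then res=1, then (j=1), then res=2, then (j=2), then res=3, then (i=0), then res=0, then (j=0), then res=0, then (j=1), then res=0, then (j=2), then res=0, then val=1, then val=-2, then (i=1), then val=-5, then returns -3 — matching result -3.
Across all 42 domain points the two functions coincide.
verdict: equivalent


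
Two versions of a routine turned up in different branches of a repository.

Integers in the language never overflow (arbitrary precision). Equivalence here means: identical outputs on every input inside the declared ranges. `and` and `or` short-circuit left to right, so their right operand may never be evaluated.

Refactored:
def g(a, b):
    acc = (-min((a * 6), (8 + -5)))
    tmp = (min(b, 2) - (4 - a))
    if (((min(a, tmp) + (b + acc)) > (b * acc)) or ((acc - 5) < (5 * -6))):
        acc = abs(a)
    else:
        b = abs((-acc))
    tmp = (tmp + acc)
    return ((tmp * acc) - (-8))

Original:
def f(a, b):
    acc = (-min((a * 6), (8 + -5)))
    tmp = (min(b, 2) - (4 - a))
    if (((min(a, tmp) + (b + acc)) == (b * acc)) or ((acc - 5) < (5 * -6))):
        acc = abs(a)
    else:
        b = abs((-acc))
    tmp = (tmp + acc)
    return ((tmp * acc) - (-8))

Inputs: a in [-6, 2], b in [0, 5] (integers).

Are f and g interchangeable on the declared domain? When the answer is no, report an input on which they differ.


Try a=-6, b=0.
f: acc = 36; tmp = -10; (((min(a, tmp) + (b + acc)) == (b * acc)) or ((acc - 5) < (5 * -6))) -> false; b = 36; tmp = 26; return 944
g: acc = 36; tmp = -10; (((min(a, tmp) + (b + acc)) > (b * acc)) or ((acc - 5) < (5 * -6))) -> true; acc = 6; tmp = -4; return -16
944 != -16, so the rewrite changes behavior.
verdict: not equivalent; witness: a=-6, b=0


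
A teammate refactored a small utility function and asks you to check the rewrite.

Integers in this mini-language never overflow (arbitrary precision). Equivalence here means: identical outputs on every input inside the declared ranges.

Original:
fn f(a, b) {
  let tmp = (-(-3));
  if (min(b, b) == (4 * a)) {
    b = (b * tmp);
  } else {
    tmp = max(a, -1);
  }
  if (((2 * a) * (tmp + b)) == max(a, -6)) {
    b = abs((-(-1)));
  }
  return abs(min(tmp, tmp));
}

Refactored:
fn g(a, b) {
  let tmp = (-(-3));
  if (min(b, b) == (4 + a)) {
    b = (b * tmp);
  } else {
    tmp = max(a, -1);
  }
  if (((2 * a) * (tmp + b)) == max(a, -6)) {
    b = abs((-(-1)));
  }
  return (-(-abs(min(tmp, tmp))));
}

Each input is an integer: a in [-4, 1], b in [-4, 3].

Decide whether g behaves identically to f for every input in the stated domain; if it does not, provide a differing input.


The rewrite breaks on a=-4, b=0, where the results are 1 and 3.
f: tmp=3, then (min(b, b) == (4 * a)) is false, then tmp=-1, then (((2 * a) * (tmp + b)) == max(a, -6)) is false, then returns 1
g: tmp=3, then (min(b, b) == (4 + a)) is true, then b=0, then (((2 * a) * (tmp + b)) == max(a, -6)) is false, then returns 3
verdict: not equivalent; witness: a=-4, b=0


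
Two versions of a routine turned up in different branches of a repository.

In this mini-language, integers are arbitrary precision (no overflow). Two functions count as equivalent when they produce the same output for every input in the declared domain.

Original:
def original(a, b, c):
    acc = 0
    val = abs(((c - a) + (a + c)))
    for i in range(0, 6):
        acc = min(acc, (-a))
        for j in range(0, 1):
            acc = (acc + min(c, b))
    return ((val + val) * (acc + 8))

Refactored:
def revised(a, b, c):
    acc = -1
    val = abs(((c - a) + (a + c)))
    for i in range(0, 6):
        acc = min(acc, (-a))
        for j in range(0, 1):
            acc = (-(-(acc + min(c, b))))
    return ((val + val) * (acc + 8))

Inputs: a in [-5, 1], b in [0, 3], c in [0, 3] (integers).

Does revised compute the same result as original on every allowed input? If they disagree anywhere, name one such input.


The rewrite breaks on a=-5, b=0, c=1, where the results are 32 and 28.
original: acc becomes 0; next val becomes 2; next at i=0:; next acc becomes 0; next at j=0:; next acc becomes 0; next at i=1:; next acc becomes 0; next at j=0:; next acc becomes 0; next at i=2:; next acc becomes 0; next at j=0:; next acc becomes 0; next at i=3:; next acc becomes 0; next at j=0:; next acc becomes 0; next at i=4:; next acc becomes 0; next at j=0:; next acc becomes 0; next at i=5:; next acc becomes 0; next at j=0:; next acc becomes 0; next final value 32
revised: acc becomes -1; next val becomes 2; next at i=0:; next acc becomes -1; next at j=0:; next acc becomes -1; next at i=1:; next acc becomes -1; next at j=0:; next acc becomes -1; next at i=2:; next acc becomes -1; next at j=0:; next acc becomes -1; next at i=3:; next acc becomes -1; next at j=0:; next acc becomes -1; next at i=4:; next acc becomes -1; next at j=0:; next acc becomes -1; next at i=5:; next acc becomes -1; next at j=0:; next acc becomes -1; next final value 28
verdict: not equivalent; witness: a=-5, b=0, c=1


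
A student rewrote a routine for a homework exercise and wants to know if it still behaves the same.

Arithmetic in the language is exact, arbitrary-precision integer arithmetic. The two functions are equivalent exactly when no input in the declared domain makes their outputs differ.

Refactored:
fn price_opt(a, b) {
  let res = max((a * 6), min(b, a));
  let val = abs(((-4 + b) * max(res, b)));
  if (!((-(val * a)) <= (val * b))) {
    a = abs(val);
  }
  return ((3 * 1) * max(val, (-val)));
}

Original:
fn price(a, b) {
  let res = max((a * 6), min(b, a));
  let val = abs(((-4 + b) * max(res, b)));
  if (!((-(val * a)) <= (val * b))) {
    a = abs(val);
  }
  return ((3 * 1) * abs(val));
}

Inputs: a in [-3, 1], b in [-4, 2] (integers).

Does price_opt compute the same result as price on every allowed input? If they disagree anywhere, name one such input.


This is a faithful refactor — min/max/abs usage differs, but the computed results match everywhere.
Spot check at a=-1, b=-1 — price: res := -1 | val := 5 | (!((-(val * a)) <= (val * b))): true | a := 5 | result 15. price_opt: res := -1 | val := 5 | (!((-(val * a)) <= (val * b))): true | a := 5 | result 15. Both give 15.
Every one of the 35 inputs gives matching results.
verdict: equivalent


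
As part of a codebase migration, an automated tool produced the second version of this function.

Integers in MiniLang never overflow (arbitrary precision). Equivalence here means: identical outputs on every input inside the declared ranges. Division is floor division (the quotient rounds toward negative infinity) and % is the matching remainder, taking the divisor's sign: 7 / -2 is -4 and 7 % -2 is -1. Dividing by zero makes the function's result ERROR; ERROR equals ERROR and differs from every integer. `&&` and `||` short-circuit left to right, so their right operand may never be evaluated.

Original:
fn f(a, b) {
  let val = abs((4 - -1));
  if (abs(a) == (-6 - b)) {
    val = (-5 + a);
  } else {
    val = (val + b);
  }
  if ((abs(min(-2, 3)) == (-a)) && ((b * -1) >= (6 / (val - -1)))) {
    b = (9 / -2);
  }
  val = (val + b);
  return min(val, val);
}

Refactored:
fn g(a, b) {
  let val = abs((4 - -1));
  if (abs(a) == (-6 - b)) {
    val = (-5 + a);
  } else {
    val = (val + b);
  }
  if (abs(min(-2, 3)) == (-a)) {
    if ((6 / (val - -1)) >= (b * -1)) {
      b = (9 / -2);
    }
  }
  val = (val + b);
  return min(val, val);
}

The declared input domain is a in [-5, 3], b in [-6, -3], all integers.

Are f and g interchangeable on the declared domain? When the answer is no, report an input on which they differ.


Take a=-2, b=-4.
f: val becomes 5; next (abs(a) == (-6 - b)) evaluates to false; next val becomes 1; next ((abs(min(-2, 3)) == (-a)) && ((b * -1) >= (6 / (val - -1)))) evaluates to true; next b becomes -5; next val becomes -4; next final value -4
g: val becomes 5; next (abs(a) == (-6 - b)) evaluates to false; next val becomes 1; next (abs(min(-2, 3)) == (-a)) evaluates to true; next ((6 / (val - -1)) >= (b * -1)) evaluates to false; next val becomes -3; next final value -3
-4 vs -3 — the two versions disagree here.
verdict: not equivalent; witness: a=-2, b=-4
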